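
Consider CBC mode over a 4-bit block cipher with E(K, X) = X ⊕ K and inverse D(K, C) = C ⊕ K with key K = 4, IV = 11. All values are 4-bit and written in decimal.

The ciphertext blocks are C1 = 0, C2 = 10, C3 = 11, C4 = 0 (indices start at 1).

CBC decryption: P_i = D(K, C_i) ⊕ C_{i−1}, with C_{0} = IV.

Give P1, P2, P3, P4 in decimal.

P1: D(K, 0) = 4; 4 ⊕ 11 = 15.
P2: D(K, 10) = 14; 14 ⊕ 0 = 14.
P3: D(K, 11) = 15; 15 ⊕ 10 = 5.
P4: D(K, 0) = 4; 4 ⊕ 11 = 15.

P1 = 15, P2 = 14, P3 = 5, P4 = 15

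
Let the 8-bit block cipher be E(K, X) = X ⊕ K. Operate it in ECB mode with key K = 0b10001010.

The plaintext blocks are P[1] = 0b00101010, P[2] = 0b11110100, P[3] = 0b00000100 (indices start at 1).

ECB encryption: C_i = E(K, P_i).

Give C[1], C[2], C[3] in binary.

C[1]: E(K, 0b00101010) = 0b10100000.
C[2]: E(K, 0b11110100) = 0b01111110.
C[3]: E(K, 0b00000100) = 0b10001110.

C[1] = 0b10100000, C[2] = 0b01111110, C[3] = 0b10001110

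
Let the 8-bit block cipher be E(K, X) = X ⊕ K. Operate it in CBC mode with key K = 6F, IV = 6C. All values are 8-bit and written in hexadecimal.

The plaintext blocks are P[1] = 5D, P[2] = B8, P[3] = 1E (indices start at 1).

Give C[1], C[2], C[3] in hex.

CBC encryption: C_i = E(K, P_i ⊕ C_{i−1}), with C_{0} = IV.
C[1]: P[1] ⊕ 6C = 31; E(K, 31) = 5E.
C[2]: P[2] ⊕ 5E = E6; E(K, E6) = 89.
C[3]: P[3] ⊕ 89 = 97; E(K, 97) = F8.

C[1] = 5E, C[2] = 89, C[3] = F8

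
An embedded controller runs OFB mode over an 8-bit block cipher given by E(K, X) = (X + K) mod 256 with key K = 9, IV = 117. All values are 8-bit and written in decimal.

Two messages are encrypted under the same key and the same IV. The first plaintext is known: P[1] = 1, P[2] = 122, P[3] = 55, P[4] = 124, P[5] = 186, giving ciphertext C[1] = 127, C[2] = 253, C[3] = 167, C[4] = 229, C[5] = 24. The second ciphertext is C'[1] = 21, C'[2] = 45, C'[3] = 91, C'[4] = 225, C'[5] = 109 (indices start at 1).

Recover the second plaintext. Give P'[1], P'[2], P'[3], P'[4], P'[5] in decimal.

P'[1] = 107, P'[2] = 170, P'[3] = 203, P'[4] = 120, P'[5] = 207

In OFB with a reused IV, both messages share the same keystream S_i, so C_i ⊕ C'_i = P_i ⊕ P'_i and thus P'_i = P_i ⊕ C_i ⊕ C'_i.
P'[1]: 1 ⊕ 127 ⊕ 21 = 107.
P'[2]: 122 ⊕ 253 ⊕ 45 = 170.
P'[3]: 55 ⊕ 167 ⊕ 91 = 203.
P'[4]: 124 ⊕ 229 ⊕ 225 = 120.
P'[5]: 186 ⊕ 24 ⊕ 109 = 207.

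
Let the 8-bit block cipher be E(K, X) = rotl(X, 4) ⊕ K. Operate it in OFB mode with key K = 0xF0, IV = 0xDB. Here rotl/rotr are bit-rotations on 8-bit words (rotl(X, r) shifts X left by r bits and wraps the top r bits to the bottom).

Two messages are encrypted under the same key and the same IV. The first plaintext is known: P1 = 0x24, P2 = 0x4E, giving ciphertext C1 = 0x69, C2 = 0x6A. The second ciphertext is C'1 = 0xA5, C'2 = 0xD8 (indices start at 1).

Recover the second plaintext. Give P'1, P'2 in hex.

P'1 = 0xE8, P'2 = 0xFC

In OFB with a reused IV, both messages share the same keystream S_i, so C_i ⊕ C'_i = P_i ⊕ P'_i and thus P'_i = P_i ⊕ C_i ⊕ C'_i.
P'1: 0x24 ⊕ 0x69 ⊕ 0xA5 = 0xE8.
P'2: 0x4E ⊕ 0x6A ⊕ 0xD8 = 0xFC.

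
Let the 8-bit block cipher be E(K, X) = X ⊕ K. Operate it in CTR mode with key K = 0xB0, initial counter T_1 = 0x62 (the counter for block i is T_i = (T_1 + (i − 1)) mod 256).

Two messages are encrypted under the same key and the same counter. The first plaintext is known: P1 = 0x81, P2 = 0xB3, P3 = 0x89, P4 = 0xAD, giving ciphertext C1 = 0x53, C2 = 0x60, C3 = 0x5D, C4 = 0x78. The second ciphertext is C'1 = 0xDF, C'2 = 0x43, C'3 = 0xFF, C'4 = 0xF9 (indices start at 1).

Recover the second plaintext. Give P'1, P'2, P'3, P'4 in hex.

P'1 = 0x0D, P'2 = 0x90, P'3 = 0x2B, P'4 = 0x2C

In CTR with a reused counter, both messages share the same keystream S_i, so C_i ⊕ C'_i = P_i ⊕ P'_i and thus P'_i = P_i ⊕ C_i ⊕ C'_i.
P'1: 0x81 ⊕ 0x53 ⊕ 0xDF = 0x0D.
P'2: 0xB3 ⊕ 0x60 ⊕ 0x43 = 0x90.
P'3: 0x89 ⊕ 0x5D ⊕ 0xFF = 0x2B.
P'4: 0xAD ⊕ 0x78 ⊕ 0xF9 = 0x2C.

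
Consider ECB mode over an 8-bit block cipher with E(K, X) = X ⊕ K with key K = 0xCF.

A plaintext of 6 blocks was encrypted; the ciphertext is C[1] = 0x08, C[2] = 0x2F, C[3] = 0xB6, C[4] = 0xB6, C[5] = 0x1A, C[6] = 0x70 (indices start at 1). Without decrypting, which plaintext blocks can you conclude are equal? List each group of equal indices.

P[3] = P[4]

ECB encrypts each block independently with the same key, so equal ciphertext blocks imply equal plaintext blocks.
C[3] = C[4] = 0xB6, so P[3] = P[4].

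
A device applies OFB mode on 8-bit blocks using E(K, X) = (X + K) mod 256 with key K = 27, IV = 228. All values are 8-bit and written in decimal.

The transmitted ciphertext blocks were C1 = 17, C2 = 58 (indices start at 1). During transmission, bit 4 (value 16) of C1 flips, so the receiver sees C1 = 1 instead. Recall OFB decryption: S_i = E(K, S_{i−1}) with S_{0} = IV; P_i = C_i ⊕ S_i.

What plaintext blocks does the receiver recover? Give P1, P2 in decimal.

Only C1 changed, to 1. In OFB, a change in C_i flips the same bit in P_i only; the keystream is unaffected. Decrypting the received ciphertext:
P1: S = E(K, 228) = 255; 1 ⊕ 255 = 254.
P2: S = E(K, 255) = 26; 58 ⊕ 26 = 32.
Blocks that differ from the original plaintext: P1.

P1 = 254, P2 = 32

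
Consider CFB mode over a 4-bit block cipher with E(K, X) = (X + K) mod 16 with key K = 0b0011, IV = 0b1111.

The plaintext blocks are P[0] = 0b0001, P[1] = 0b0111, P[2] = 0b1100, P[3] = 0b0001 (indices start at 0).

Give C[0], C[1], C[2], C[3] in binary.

C[0] = 0b0011, C[1] = 0b0001, C[2] = 0b1000, C[3] = 0b1010

CFB encryption: C_i = P_i ⊕ E(K, C_{i−1}), with C_{−1} = IV.
C[0]: E(K, 0b1111) = 0b0010; 0b0001 ⊕ 0b0010 = 0b0011.
C[1]: E(K, 0b0011) = 0b0110; 0b0111 ⊕ 0b0110 = 0b0001.
C[2]: E(K, 0b0001) = 0b0100; 0b1100 ⊕ 0b0100 = 0b1000.
C[3]: E(K, 0b1000) = 0b1011; 0b0001 ⊕ 0b1011 = 0b1010.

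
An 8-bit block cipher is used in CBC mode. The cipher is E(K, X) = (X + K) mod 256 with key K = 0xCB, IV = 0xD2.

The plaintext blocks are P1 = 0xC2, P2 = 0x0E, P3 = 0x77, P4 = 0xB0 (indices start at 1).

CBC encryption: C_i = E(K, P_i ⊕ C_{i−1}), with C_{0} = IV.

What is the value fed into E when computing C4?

C1: P1 ⊕ 0xD2 = 0x10; E(K, 0x10) = 0xDB.
C2: P2 ⊕ 0xDB = 0xD5; E(K, 0xD5) = 0xA0.
C3: P3 ⊕ 0xA0 = 0xD7; E(K, 0xD7) = 0xA2.
C4: P4 ⊕ 0xA2 = 0x12; E(K, 0x12) = 0xDD.
So the input to E for block 4 is 0x12.

0x12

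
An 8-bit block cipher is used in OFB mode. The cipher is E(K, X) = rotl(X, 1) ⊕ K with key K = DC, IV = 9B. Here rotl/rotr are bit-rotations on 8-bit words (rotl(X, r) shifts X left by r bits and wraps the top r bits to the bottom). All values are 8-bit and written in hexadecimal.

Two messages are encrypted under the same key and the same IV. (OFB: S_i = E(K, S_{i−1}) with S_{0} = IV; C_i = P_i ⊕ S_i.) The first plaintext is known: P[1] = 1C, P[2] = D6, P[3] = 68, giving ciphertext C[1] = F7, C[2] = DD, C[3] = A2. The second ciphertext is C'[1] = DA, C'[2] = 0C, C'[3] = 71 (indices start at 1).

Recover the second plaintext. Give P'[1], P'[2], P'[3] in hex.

P'[1] = 31, P'[2] = 07, P'[3] = BB

In OFB with a reused IV, both messages share the same keystream S_i, so C_i ⊕ C'_i = P_i ⊕ P'_i and thus P'_i = P_i ⊕ C_i ⊕ C'_i.
P'[1]: 1C ⊕ F7 ⊕ DA = 31.
P'[2]: D6 ⊕ DD ⊕ 0C = 07.
P'[3]: 68 ⊕ A2 ⊕ 71 = BB.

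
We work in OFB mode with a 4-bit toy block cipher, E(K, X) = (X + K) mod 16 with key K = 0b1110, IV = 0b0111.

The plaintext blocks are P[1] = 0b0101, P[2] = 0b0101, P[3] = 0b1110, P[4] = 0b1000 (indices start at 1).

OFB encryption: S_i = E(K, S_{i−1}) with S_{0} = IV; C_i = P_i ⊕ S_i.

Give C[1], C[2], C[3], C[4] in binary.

C[1] = 0b0000, C[2] = 0b0110, C[3] = 0b1111, C[4] = 0b0111

C[1]: S = E(K, 0b0111) = 0b0101; 0b0101 ⊕ 0b0101 = 0b0000.
C[2]: S = E(K, 0b0101) = 0b0011; 0b0101 ⊕ 0b0011 = 0b0110.
C[3]: S = E(K, 0b0011) = 0b0001; 0b1110 ⊕ 0b0001 = 0b1111.
C[4]: S = E(K, 0b0001) = 0b1111; 0b1000 ⊕ 0b1111 = 0b0111.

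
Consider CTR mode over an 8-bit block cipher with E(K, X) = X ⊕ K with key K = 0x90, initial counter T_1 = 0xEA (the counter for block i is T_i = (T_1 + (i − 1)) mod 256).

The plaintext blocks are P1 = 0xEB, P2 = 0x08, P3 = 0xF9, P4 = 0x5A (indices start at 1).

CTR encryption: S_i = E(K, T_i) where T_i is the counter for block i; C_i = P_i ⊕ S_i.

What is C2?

C2 = 0x73

C1: T = 0xEA, S = E(K, T) = 0x7A; 0xEB ⊕ 0x7A = 0x91.
C2: T = 0xEB, S = E(K, T) = 0x7B; 0x08 ⊕ 0x7B = 0x73.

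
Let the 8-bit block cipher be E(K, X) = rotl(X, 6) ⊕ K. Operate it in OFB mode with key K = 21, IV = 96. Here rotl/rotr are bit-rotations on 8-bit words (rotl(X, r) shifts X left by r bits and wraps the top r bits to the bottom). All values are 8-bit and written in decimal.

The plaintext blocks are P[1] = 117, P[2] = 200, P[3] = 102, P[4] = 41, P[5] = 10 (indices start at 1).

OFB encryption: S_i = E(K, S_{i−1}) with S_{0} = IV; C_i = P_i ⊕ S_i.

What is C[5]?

C[1]: S = E(K, 96) = 13; 117 ⊕ 13 = 120.
C[2]: S = E(K, 13) = 86; 200 ⊕ 86 = 158.
C[3]: S = E(K, 86) = 128; 102 ⊕ 128 = 230.
C[4]: S = E(K, 128) = 53; 41 ⊕ 53 = 28.
C[5]: S = E(K, 53) = 88; 10 ⊕ 88 = 82.

C[5] = 82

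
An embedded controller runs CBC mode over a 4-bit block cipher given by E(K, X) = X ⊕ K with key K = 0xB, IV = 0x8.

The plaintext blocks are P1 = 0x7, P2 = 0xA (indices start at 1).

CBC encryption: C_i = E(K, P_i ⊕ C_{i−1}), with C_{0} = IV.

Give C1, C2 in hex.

C1 = 0x4, C2 = 0x5

C1: P1 ⊕ 0x8 = 0xF; E(K, 0xF) = 0x4.
C2: P2 ⊕ 0x4 = 0xE; E(K, 0xE) = 0x5.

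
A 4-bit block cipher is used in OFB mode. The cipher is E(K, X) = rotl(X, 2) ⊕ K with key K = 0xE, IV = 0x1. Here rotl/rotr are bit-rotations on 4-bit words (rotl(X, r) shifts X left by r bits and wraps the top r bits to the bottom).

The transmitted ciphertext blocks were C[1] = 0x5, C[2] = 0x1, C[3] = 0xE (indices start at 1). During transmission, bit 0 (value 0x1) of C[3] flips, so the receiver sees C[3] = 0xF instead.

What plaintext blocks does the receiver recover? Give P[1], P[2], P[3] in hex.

OFB decryption: S_i = E(K, S_{i−1}) with S_{0} = IV; P_i = C_i ⊕ S_i.
Only C[3] changed, to 0xF. In OFB, a change in C_i flips the same bit in P_i only; the keystream is unaffected. Decrypting the received ciphertext:
P[1]: S = E(K, 0x1) = 0xA; 0x5 ⊕ 0xA = 0xF.
P[2]: S = E(K, 0xA) = 0x4; 0x1 ⊕ 0x4 = 0x5.
P[3]: S = E(K, 0x4) = 0xF; 0xF ⊕ 0xF = 0x0.
Blocks that differ from the original plaintext: P[3].

P[1] = 0xF, P[2] = 0x5, P[3] = 0x0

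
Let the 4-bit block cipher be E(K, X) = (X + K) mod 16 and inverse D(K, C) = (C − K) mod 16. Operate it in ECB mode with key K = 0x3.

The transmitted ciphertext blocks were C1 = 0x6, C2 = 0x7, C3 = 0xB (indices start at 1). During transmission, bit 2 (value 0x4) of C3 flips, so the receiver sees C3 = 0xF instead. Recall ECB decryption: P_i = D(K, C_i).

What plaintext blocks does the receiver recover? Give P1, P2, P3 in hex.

Only C3 changed, to 0xF. In ECB, a change in C_i affects only P_i. Decrypting the received ciphertext:
P1: D(K, 0x6) = 0x3.
P2: D(K, 0x7) = 0x4.
P3: D(K, 0xF) = 0xC.
Blocks that differ from the original plaintext: P3.

P1 = 0x3, P2 = 0x4, P3 = 0xC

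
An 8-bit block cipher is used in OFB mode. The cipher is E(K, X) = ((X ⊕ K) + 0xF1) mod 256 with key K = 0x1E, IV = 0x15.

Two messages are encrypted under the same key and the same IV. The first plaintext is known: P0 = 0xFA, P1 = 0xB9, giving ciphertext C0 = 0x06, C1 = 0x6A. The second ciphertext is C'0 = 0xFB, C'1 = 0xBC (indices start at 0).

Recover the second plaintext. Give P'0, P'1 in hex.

P'0 = 0x07, P'1 = 0x6F

In OFB with a reused IV, both messages share the same keystream S_i, so C_i ⊕ C'_i = P_i ⊕ P'_i and thus P'_i = P_i ⊕ C_i ⊕ C'_i.
P'0: 0xFA ⊕ 0x06 ⊕ 0xFB = 0x07.
P'1: 0xB9 ⊕ 0x6A ⊕ 0xBC = 0x6F.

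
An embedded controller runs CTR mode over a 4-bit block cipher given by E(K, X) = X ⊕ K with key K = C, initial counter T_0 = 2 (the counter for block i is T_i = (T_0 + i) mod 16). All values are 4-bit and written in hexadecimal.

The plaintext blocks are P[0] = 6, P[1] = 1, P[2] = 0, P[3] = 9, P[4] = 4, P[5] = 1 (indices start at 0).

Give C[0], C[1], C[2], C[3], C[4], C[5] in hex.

C[0] = 8, C[1] = E, C[2] = 8, C[3] = 0, C[4] = E, C[5] = A

CTR encryption: S_i = E(K, T_i) where T_i is the counter for block i; C_i = P_i ⊕ S_i.
C[0]: T = 2, S = E(K, T) = E; 6 ⊕ E = 8.
C[1]: T = 3, S = E(K, T) = F; 1 ⊕ F = E.
C[2]: T = 4, S = E(K, T) = 8; 0 ⊕ 8 = 8.
C[3]: T = 5, S = E(K, T) = 9; 9 ⊕ 9 = 0.
C[4]: T = 6, S = E(K, T) = A; 4 ⊕ A = E.
C[5]: T = 7, S = E(K, T) = B; 1 ⊕ B = A.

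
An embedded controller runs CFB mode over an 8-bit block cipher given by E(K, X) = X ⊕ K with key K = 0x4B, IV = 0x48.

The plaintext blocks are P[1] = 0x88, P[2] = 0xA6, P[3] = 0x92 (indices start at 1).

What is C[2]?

CFB encryption: C_i = P_i ⊕ E(K, C_{i−1}), with C_{0} = IV.
C[1]: E(K, 0x48) = 0x03; 0x88 ⊕ 0x03 = 0x8B.
C[2]: E(K, 0x8B) = 0xC0; 0xA6 ⊕ 0xC0 = 0x66.

C[2] = 0x66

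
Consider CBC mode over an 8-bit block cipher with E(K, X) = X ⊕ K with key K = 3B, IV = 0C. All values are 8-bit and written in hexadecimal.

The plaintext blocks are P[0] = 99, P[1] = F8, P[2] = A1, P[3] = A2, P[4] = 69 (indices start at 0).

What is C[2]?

C[2] = F7

CBC encryption: C_i = E(K, P_i ⊕ C_{i−1}), with C_{−1} = IV.
C[0]: P[0] ⊕ 0C = 95; E(K, 95) = AE.
C[1]: P[1] ⊕ AE = 56; E(K, 56) = 6D.
C[2]: P[2] ⊕ 6D = CC; E(K, CC) = F7.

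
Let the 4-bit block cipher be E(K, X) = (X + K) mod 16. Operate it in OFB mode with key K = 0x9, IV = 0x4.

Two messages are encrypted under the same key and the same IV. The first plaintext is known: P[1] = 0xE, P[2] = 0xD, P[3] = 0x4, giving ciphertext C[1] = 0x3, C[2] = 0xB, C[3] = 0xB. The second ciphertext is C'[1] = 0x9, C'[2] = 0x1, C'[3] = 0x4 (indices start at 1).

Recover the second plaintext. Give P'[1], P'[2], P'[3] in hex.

P'[1] = 0x4, P'[2] = 0x7, P'[3] = 0xB

In OFB with a reused IV, both messages share the same keystream S_i, so C_i ⊕ C'_i = P_i ⊕ P'_i and thus P'_i = P_i ⊕ C_i ⊕ C'_i.
P'[1]: 0xE ⊕ 0x3 ⊕ 0x9 = 0x4.
P'[2]: 0xD ⊕ 0xB ⊕ 0x1 = 0x7.
P'[3]: 0x4 ⊕ 0xB ⊕ 0x4 = 0xB.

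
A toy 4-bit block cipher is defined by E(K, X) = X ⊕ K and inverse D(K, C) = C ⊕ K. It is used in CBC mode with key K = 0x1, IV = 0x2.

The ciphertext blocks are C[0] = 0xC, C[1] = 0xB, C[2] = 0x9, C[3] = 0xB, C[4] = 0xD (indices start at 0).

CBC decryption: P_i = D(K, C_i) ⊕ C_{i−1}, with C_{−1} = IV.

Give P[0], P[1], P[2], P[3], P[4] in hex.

P[0] = 0xF, P[1] = 0x6, P[2] = 0x3, P[3] = 0x3, P[4] = 0x7

P[0]: D(K, 0xC) = 0xD; 0xD ⊕ 0x2 = 0xF.
P[1]: D(K, 0xB) = 0xA; 0xA ⊕ 0xC = 0x6.
P[2]: D(K, 0x9) = 0x8; 0x8 ⊕ 0xB = 0x3.
P[3]: D(K, 0xB) = 0xA; 0xA ⊕ 0x9 = 0x3.
P[4]: D(K, 0xD) = 0xC; 0xC ⊕ 0xB = 0x7.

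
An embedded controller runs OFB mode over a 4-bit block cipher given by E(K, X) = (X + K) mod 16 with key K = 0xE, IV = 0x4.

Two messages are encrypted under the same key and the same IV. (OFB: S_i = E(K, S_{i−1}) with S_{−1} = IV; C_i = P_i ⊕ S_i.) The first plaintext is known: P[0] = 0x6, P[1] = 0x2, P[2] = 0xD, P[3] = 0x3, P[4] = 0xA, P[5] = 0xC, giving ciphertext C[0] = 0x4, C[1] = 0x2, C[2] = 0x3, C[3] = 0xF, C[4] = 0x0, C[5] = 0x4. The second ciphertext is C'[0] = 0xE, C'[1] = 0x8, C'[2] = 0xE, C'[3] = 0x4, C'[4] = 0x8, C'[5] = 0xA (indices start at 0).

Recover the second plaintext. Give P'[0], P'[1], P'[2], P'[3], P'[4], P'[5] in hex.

In OFB with a reused IV, both messages share the same keystream S_i, so C_i ⊕ C'_i = P_i ⊕ P'_i and thus P'_i = P_i ⊕ C_i ⊕ C'_i.
P'[0]: 0x6 ⊕ 0x4 ⊕ 0xE = 0xC.
P'[1]: 0x2 ⊕ 0x2 ⊕ 0x8 = 0x8.
P'[2]: 0xD ⊕ 0x3 ⊕ 0xE = 0x0.
P'[3]: 0x3 ⊕ 0xF ⊕ 0x4 = 0x8.
P'[4]: 0xA ⊕ 0x0 ⊕ 0x8 = 0x2.
P'[5]: 0xC ⊕ 0x4 ⊕ 0xA = 0x2.

P'[0] = 0xC, P'[1] = 0x8, P'[2] = 0x0, P'[3] = 0x8, P'[4] = 0x2, P'[5] = 0x2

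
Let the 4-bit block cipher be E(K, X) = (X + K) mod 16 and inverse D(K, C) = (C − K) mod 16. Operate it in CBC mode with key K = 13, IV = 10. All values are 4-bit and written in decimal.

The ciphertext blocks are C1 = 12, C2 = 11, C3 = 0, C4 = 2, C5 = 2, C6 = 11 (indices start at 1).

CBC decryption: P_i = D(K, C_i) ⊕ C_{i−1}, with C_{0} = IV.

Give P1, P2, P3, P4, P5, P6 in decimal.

P1 = 5, P2 = 2, P3 = 8, P4 = 5, P5 = 7, P6 = 12

P1: D(K, 12) = 15; 15 ⊕ 10 = 5.
P2: D(K, 11) = 14; 14 ⊕ 12 = 2.
P3: D(K, 0) = 3; 3 ⊕ 11 = 8.
P4: D(K, 2) = 5; 5 ⊕ 0 = 5.
P5: D(K, 2) = 5; 5 ⊕ 2 = 7.
P6: D(K, 11) = 14; 14 ⊕ 2 = 12.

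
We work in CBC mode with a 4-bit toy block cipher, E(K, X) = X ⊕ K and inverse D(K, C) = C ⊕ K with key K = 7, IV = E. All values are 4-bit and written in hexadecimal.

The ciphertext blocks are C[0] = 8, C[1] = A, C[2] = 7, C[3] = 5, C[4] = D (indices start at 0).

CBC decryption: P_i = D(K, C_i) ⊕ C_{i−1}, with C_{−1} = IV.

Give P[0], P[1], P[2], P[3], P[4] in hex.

P[0] = 1, P[1] = 5, P[2] = A, P[3] = 5, P[4] = F

P[0]: D(K, 8) = F; F ⊕ E = 1.
P[1]: D(K, A) = D; D ⊕ 8 = 5.
P[2]: D(K, 7) = 0; 0 ⊕ A = A.
P[3]: D(K, 5) = 2; 2 ⊕ 7 = 5.
P[4]: D(K, D) = A; A ⊕ 5 = F.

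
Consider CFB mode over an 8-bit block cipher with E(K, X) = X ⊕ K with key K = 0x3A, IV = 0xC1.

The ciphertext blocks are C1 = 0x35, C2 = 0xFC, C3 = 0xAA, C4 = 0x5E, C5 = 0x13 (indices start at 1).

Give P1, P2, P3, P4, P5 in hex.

CFB decryption: P_i = C_i ⊕ E(K, C_{i−1}), with C_{0} = IV.
P1: E(K, 0xC1) = 0xFB; 0x35 ⊕ 0xFB = 0xCE.
P2: E(K, 0x35) = 0x0F; 0xFC ⊕ 0x0F = 0xF3.
P3: E(K, 0xFC) = 0xC6; 0xAA ⊕ 0xC6 = 0x6C.
P4: E(K, 0xAA) = 0x90; 0x5E ⊕ 0x90 = 0xCE.
P5: E(K, 0x5E) = 0x64; 0x13 ⊕ 0x64 = 0x77.

P1 = 0xCE, P2 = 0xF3, P3 = 0x6C, P4 = 0xCE, P5 = 0x77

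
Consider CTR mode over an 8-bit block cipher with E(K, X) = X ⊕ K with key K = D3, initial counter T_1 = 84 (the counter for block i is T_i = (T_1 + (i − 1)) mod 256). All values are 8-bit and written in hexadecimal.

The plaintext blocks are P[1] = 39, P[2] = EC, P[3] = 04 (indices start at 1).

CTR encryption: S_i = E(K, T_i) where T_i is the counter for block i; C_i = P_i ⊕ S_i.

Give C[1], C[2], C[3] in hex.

C[1] = 6E, C[2] = BA, C[3] = 51

C[1]: T = 84, S = E(K, T) = 57; 39 ⊕ 57 = 6E.
C[2]: T = 85, S = E(K, T) = 56; EC ⊕ 56 = BA.
C[3]: T = 86, S = E(K, T) = 55; 04 ⊕ 55 = 51.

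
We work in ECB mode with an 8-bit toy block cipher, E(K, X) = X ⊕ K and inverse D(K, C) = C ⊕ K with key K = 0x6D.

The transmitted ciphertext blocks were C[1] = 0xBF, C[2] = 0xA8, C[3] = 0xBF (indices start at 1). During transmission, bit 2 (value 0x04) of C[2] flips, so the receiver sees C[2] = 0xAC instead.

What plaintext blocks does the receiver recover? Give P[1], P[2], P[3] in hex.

P[1] = 0xD2, P[2] = 0xC1, P[3] = 0xD2

ECB decryption: P_i = D(K, C_i).
Only C[2] changed, to 0xAC. In ECB, a change in C_i affects only P_i. Decrypting the received ciphertext:
P[1]: D(K, 0xBF) = 0xD2.
P[2]: D(K, 0xAC) = 0xC1.
P[3]: D(K, 0xBF) = 0xD2.
Blocks that differ from the original plaintext: P[2].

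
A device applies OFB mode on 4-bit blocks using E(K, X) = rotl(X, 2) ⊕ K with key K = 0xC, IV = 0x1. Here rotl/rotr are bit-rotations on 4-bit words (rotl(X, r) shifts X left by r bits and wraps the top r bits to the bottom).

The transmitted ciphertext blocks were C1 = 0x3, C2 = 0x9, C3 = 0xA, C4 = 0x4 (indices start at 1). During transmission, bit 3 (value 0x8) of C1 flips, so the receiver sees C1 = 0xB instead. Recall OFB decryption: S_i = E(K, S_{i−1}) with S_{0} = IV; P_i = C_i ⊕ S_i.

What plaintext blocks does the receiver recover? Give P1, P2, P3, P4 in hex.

P1 = 0x3, P2 = 0x7, P3 = 0xD, P4 = 0x5

Only C1 changed, to 0xB. In OFB, a change in C_i flips the same bit in P_i only; the keystream is unaffected. Decrypting the received ciphertext:
P1: S = E(K, 0x1) = 0x8; 0xB ⊕ 0x8 = 0x3.
P2: S = E(K, 0x8) = 0xE; 0x9 ⊕ 0xE = 0x7.
P3: S = E(K, 0xE) = 0x7; 0xA ⊕ 0x7 = 0xD.
P4: S = E(K, 0x7) = 0x1; 0x4 ⊕ 0x1 = 0x5.
Blocks that differ from the original plaintext: P1.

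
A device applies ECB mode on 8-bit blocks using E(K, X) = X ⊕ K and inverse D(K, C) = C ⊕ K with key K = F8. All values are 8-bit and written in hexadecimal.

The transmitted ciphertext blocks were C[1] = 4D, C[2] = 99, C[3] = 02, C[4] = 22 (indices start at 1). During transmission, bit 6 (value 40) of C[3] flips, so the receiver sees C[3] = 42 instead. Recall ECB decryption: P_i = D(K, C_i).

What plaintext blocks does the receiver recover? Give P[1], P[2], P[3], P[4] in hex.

Only C[3] changed, to 42. In ECB, a change in C_i affects only P_i. Decrypting the received ciphertext:
P[1]: D(K, 4D) = B5.
P[2]: D(K, 99) = 61.
P[3]: D(K, 42) = BA.
P[4]: D(K, 22) = DA.
Blocks that differ from the original plaintext: P[3].

P[1] = B5, P[2] = 61, P[3] = BA, P[4] = DA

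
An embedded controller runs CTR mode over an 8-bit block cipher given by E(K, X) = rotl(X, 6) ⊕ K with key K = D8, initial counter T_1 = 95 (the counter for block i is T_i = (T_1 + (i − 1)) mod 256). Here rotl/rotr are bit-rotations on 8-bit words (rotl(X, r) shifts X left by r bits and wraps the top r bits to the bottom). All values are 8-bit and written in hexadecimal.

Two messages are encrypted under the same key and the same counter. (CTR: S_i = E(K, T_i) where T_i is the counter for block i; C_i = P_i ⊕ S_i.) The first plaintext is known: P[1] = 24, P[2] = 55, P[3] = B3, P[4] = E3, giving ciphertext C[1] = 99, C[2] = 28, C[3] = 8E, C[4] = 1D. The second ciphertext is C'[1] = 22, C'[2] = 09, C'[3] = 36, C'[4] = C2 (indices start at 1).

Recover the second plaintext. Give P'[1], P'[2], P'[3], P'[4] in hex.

P'[1] = 9F, P'[2] = 74, P'[3] = 0B, P'[4] = 3C

In CTR with a reused counter, both messages share the same keystream S_i, so C_i ⊕ C'_i = P_i ⊕ P'_i and thus P'_i = P_i ⊕ C_i ⊕ C'_i.
P'[1]: 24 ⊕ 99 ⊕ 22 = 9F.
P'[2]: 55 ⊕ 28 ⊕ 09 = 74.
P'[3]: B3 ⊕ 8E ⊕ 36 = 0B.
P'[4]: E3 ⊕ 1D ⊕ C2 = 3C.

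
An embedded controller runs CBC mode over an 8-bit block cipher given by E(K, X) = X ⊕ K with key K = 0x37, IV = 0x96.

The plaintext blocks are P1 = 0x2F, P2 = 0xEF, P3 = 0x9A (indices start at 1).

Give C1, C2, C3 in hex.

CBC encryption: C_i = E(K, P_i ⊕ C_{i−1}), with C_{0} = IV.
C1: P1 ⊕ 0x96 = 0xB9; E(K, 0xB9) = 0x8E.
C2: P2 ⊕ 0x8E = 0x61; E(K, 0x61) = 0x56.
C3: P3 ⊕ 0x56 = 0xCC; E(K, 0xCC) = 0xFB.

C1 = 0x8E, C2 = 0x56, C3 = 0xFB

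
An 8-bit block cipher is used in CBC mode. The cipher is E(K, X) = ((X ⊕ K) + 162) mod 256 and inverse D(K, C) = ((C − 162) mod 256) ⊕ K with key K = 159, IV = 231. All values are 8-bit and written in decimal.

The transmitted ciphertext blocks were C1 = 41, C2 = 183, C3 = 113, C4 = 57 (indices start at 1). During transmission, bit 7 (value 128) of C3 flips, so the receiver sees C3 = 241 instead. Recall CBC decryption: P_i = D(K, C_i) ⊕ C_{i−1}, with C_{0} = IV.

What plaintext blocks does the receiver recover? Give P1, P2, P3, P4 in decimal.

Only C3 changed, to 241. In CBC, a change in C_i garbles P_i and flips the same bit in P_{i+1}. Decrypting the received ciphertext:
P1: D(K, 41) = 24; 24 ⊕ 231 = 255.
P2: D(K, 183) = 138; 138 ⊕ 41 = 163.
P3: D(K, 241) = 208; 208 ⊕ 183 = 103.
P4: D(K, 57) = 8; 8 ⊕ 241 = 249.
Blocks that differ from the original plaintext: P3, P4.

P1 = 255, P2 = 163, P3 = 103, P4 = 249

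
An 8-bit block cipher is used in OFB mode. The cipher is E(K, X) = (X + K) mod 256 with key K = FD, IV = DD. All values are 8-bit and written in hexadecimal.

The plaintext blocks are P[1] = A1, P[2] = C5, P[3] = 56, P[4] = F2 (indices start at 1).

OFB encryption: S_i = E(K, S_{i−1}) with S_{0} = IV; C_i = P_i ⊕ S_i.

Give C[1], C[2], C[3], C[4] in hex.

C[1]: S = E(K, DD) = DA; A1 ⊕ DA = 7B.
C[2]: S = E(K, DA) = D7; C5 ⊕ D7 = 12.
C[3]: S = E(K, D7) = D4; 56 ⊕ D4 = 82.
C[4]: S = E(K, D4) = D1; F2 ⊕ D1 = 23.

C[1] = 7B, C[2] = 12, C[3] = 82, C[4] = 23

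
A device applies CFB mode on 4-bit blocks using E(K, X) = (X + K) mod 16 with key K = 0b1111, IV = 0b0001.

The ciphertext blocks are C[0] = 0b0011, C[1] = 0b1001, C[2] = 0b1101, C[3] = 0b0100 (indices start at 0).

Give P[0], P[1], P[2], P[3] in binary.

CFB decryption: P_i = C_i ⊕ E(K, C_{i−1}), with C_{−1} = IV.
P[0]: E(K, 0b0001) = 0b0000; 0b0011 ⊕ 0b0000 = 0b0011.
P[1]: E(K, 0b0011) = 0b0010; 0b1001 ⊕ 0b0010 = 0b1011.
P[2]: E(K, 0b1001) = 0b1000; 0b1101 ⊕ 0b1000 = 0b0101.
P[3]: E(K, 0b1101) = 0b1100; 0b0100 ⊕ 0b1100 = 0b1000.

P[0] = 0b0011, P[1] = 0b1011, P[2] = 0b0101, P[3] = 0b1000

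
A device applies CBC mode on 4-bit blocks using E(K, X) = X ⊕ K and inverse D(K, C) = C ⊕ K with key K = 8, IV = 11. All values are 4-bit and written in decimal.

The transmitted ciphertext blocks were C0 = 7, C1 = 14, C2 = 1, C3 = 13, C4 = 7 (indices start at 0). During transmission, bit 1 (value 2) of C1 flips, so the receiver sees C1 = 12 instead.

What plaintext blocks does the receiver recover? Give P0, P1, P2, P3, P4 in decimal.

P0 = 4, P1 = 3, P2 = 5, P3 = 4, P4 = 2

CBC decryption: P_i = D(K, C_i) ⊕ C_{i−1}, with C_{−1} = IV.
Only C1 changed, to 12. In CBC, a change in C_i garbles P_i and flips the same bit in P_{i+1}. Decrypting the received ciphertext:
P0: D(K, 7) = 15; 15 ⊕ 11 = 4.
P1: D(K, 12) = 4; 4 ⊕ 7 = 3.
P2: D(K, 1) = 9; 9 ⊕ 12 = 5.
P3: D(K, 13) = 5; 5 ⊕ 1 = 4.
P4: D(K, 7) = 15; 15 ⊕ 13 = 2.
Blocks that differ from the original plaintext: P1, P2.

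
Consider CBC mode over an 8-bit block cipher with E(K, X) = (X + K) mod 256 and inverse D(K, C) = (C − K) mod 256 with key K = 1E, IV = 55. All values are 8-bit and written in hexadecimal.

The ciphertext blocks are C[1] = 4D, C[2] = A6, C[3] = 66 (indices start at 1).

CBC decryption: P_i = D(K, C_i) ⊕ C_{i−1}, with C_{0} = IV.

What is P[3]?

P[3]: D(K, 66) = 48; 48 ⊕ A6 = EE.

P[3] = EE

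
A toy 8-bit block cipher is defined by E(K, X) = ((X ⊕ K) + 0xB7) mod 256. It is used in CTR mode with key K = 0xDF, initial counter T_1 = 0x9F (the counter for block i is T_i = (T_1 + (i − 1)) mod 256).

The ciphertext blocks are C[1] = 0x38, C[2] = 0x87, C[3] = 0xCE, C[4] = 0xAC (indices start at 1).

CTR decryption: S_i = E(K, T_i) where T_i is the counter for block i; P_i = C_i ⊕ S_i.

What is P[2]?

P[2]: T = 0xA0, S = E(K, T) = 0x36; 0x87 ⊕ 0x36 = 0xB1.

P[2] = 0xB1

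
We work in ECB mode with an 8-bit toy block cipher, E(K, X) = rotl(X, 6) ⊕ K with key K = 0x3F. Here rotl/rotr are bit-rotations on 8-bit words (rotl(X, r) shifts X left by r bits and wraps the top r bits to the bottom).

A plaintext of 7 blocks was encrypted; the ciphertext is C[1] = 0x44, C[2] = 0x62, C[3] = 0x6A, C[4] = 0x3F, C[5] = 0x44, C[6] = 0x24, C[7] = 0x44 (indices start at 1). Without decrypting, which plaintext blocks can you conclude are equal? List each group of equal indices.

P[1] = P[5] = P[7]

ECB encrypts each block independently with the same key, so equal ciphertext blocks imply equal plaintext blocks.
C[1] = C[5] = C[7] = 0x44, so P[1] = P[5] = P[7].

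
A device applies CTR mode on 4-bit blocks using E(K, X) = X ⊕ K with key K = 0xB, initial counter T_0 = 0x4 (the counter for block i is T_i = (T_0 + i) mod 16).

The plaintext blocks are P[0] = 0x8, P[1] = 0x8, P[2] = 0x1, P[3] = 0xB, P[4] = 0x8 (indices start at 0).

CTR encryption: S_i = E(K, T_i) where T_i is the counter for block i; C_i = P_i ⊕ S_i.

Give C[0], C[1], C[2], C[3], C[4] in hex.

C[0] = 0x7, C[1] = 0x6, C[2] = 0xC, C[3] = 0x7, C[4] = 0xB

C[0]: T = 0x4, S = E(K, T) = 0xF; 0x8 ⊕ 0xF = 0x7.
C[1]: T = 0x5, S = E(K, T) = 0xE; 0x8 ⊕ 0xE = 0x6.
C[2]: T = 0x6, S = E(K, T) = 0xD; 0x1 ⊕ 0xD = 0xC.
C[3]: T = 0x7, S = E(K, T) = 0xC; 0xB ⊕ 0xC = 0x7.
C[4]: T = 0x8, S = E(K, T) = 0x3; 0x8 ⊕ 0x3 = 0xB.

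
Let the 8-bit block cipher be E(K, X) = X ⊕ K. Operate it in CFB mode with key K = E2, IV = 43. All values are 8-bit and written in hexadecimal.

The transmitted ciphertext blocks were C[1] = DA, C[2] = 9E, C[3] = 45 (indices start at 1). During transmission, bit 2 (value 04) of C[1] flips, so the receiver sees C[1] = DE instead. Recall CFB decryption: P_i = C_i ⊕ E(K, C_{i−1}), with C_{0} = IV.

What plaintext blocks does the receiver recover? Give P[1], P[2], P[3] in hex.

Only C[1] changed, to DE. In CFB, a change in C_i flips the same bit in P_i and garbles P_{i+1}. Decrypting the received ciphertext:
P[1]: E(K, 43) = A1; DE ⊕ A1 = 7F.
P[2]: E(K, DE) = 3C; 9E ⊕ 3C = A2.
P[3]: E(K, 9E) = 7C; 45 ⊕ 7C = 39.
Blocks that differ from the original plaintext: P[1], P[2].

P[1] = 7F, P[2] = A2, P[3] = 39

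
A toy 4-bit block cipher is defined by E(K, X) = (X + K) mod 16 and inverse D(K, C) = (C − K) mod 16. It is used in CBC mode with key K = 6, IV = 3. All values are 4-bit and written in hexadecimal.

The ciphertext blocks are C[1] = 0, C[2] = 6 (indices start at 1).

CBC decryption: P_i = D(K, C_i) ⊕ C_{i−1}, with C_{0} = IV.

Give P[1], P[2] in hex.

P[1] = 9, P[2] = 0

P[1]: D(K, 0) = A; A ⊕ 3 = 9.
P[2]: D(K, 6) = 0; 0 ⊕ 0 = 0.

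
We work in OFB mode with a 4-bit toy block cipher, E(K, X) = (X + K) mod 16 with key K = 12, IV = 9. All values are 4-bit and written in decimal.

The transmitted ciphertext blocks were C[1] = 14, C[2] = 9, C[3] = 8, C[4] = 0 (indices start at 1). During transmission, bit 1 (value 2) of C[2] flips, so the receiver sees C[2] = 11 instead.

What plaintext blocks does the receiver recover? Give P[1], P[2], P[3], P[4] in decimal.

OFB decryption: S_i = E(K, S_{i−1}) with S_{0} = IV; P_i = C_i ⊕ S_i.
Only C[2] changed, to 11. In OFB, a change in C_i flips the same bit in P_i only; the keystream is unaffected. Decrypting the received ciphertext:
P[1]: S = E(K, 9) = 5; 14 ⊕ 5 = 11.
P[2]: S = E(K, 5) = 1; 11 ⊕ 1 = 10.
P[3]: S = E(K, 1) = 13; 8 ⊕ 13 = 5.
P[4]: S = E(K, 13) = 9; 0 ⊕ 9 = 9.
Blocks that differ from the original plaintext: P[2].

P[1] = 11, P[2] = 10, P[3] = 5, P[4] = 9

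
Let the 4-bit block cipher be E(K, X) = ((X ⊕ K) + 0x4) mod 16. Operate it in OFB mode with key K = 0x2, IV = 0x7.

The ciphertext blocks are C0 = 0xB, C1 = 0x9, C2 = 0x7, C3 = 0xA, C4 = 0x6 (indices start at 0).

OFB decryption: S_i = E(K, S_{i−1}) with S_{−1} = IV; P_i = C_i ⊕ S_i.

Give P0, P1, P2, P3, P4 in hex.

P0: S = E(K, 0x7) = 0x9; 0xB ⊕ 0x9 = 0x2.
P1: S = E(K, 0x9) = 0xF; 0x9 ⊕ 0xF = 0x6.
P2: S = E(K, 0xF) = 0x1; 0x7 ⊕ 0x1 = 0x6.
P3: S = E(K, 0x1) = 0x7; 0xA ⊕ 0x7 = 0xD.
P4: S = E(K, 0x7) = 0x9; 0x6 ⊕ 0x9 = 0xF.

P0 = 0x2, P1 = 0x6, P2 = 0x6, P3 = 0xD, P4 = 0xF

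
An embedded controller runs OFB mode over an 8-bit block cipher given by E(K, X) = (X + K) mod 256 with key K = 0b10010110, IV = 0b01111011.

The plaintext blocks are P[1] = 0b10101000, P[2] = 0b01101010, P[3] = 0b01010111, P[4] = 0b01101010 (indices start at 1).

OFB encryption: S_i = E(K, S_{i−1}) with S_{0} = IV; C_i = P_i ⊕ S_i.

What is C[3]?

C[3] = 0b01101010

C[1]: S = E(K, 0b01111011) = 0b00010001; 0b10101000 ⊕ 0b00010001 = 0b10111001.
C[2]: S = E(K, 0b00010001) = 0b10100111; 0b01101010 ⊕ 0b10100111 = 0b11001101.
C[3]: S = E(K, 0b10100111) = 0b00111101; 0b01010111 ⊕ 0b00111101 = 0b01101010.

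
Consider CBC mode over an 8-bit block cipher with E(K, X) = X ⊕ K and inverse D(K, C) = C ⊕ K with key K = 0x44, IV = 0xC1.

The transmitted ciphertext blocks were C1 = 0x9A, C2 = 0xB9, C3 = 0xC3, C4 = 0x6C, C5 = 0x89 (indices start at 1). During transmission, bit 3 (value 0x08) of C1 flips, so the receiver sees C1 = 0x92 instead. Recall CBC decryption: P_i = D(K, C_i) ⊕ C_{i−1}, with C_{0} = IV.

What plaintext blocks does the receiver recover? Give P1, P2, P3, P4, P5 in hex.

P1 = 0x17, P2 = 0x6F, P3 = 0x3E, P4 = 0xEB, P5 = 0xA1

Only C1 changed, to 0x92. In CBC, a change in C_i garbles P_i and flips the same bit in P_{i+1}. Decrypting the received ciphertext:
P1: D(K, 0x92) = 0xD6; 0xD6 ⊕ 0xC1 = 0x17.
P2: D(K, 0xB9) = 0xFD; 0xFD ⊕ 0x92 = 0x6F.
P3: D(K, 0xC3) = 0x87; 0x87 ⊕ 0xB9 = 0x3E.
P4: D(K, 0x6C) = 0x28; 0x28 ⊕ 0xC3 = 0xEB.
P5: D(K, 0x89) = 0xCD; 0xCD ⊕ 0x6C = 0xA1.
Blocks that differ from the original plaintext: P1, P2.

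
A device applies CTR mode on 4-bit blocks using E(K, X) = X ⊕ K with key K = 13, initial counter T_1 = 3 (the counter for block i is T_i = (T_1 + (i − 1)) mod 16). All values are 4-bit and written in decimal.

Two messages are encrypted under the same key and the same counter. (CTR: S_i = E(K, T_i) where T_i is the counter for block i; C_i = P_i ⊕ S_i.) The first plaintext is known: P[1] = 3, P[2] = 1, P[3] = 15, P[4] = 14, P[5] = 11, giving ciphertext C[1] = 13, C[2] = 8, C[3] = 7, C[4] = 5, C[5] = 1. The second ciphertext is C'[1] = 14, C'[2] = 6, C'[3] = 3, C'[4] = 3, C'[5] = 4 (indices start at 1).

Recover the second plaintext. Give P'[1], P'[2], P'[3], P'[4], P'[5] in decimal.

In CTR with a reused counter, both messages share the same keystream S_i, so C_i ⊕ C'_i = P_i ⊕ P'_i and thus P'_i = P_i ⊕ C_i ⊕ C'_i.
P'[1]: 3 ⊕ 13 ⊕ 14 = 0.
P'[2]: 1 ⊕ 8 ⊕ 6 = 15.
P'[3]: 15 ⊕ 7 ⊕ 3 = 11.
P'[4]: 14 ⊕ 5 ⊕ 3 = 8.
P'[5]: 11 ⊕ 1 ⊕ 4 = 14.

P'[1] = 0, P'[2] = 15, P'[3] = 11, P'[4] = 8, P'[5] = 14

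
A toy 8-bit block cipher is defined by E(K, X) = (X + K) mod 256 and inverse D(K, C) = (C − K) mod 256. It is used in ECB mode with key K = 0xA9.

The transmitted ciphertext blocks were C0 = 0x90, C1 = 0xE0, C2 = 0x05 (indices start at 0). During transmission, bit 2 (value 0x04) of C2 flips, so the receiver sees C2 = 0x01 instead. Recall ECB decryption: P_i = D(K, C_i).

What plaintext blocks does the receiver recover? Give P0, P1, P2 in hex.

Only C2 changed, to 0x01. In ECB, a change in C_i affects only P_i. Decrypting the received ciphertext:
P0: D(K, 0x90) = 0xE7.
P1: D(K, 0xE0) = 0x37.
P2: D(K, 0x01) = 0x58.
Blocks that differ from the original plaintext: P2.

P0 = 0xE7, P1 = 0x37, P2 = 0x58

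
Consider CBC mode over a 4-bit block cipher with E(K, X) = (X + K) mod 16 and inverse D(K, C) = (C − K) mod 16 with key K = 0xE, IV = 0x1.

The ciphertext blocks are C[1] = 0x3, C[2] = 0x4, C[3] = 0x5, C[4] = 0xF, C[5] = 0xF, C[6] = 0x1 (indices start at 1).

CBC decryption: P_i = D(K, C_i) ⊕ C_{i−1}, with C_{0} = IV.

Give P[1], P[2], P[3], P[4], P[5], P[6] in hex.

P[1]: D(K, 0x3) = 0x5; 0x5 ⊕ 0x1 = 0x4.
P[2]: D(K, 0x4) = 0x6; 0x6 ⊕ 0x3 = 0x5.
P[3]: D(K, 0x5) = 0x7; 0x7 ⊕ 0x4 = 0x3.
P[4]: D(K, 0xF) = 0x1; 0x1 ⊕ 0x5 = 0x4.
P[5]: D(K, 0xF) = 0x1; 0x1 ⊕ 0xF = 0xE.
P[6]: D(K, 0x1) = 0x3; 0x3 ⊕ 0xF = 0xC.

P[1] = 0x4, P[2] = 0x5, P[3] = 0x3, P[4] = 0x4, P[5] = 0xE, P[6] = 0xC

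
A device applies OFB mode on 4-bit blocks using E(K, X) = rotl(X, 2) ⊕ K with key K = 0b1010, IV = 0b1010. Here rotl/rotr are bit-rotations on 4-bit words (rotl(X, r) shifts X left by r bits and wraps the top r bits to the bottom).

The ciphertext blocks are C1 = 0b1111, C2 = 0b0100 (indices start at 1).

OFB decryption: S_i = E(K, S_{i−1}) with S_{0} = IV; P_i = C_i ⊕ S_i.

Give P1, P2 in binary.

P1 = 0b1111, P2 = 0b1110

P1: S = E(K, 0b1010) = 0b0000; 0b1111 ⊕ 0b0000 = 0b1111.
P2: S = E(K, 0b0000) = 0b1010; 0b0100 ⊕ 0b1010 = 0b1110.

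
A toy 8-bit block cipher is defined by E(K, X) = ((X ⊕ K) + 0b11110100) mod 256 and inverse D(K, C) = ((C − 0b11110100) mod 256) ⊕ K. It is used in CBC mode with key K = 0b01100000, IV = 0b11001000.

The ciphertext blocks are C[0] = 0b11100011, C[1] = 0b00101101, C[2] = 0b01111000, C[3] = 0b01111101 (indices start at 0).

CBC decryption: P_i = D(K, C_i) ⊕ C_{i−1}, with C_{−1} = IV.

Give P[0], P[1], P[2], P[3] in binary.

P[0] = 0b01000111, P[1] = 0b10111010, P[2] = 0b11001001, P[3] = 0b10010001

P[0]: D(K, 0b11100011) = 0b10001111; 0b10001111 ⊕ 0b11001000 = 0b01000111.
P[1]: D(K, 0b00101101) = 0b01011001; 0b01011001 ⊕ 0b11100011 = 0b10111010.
P[2]: D(K, 0b01111000) = 0b11100100; 0b11100100 ⊕ 0b00101101 = 0b11001001.
P[3]: D(K, 0b01111101) = 0b11101001; 0b11101001 ⊕ 0b01111000 = 0b10010001.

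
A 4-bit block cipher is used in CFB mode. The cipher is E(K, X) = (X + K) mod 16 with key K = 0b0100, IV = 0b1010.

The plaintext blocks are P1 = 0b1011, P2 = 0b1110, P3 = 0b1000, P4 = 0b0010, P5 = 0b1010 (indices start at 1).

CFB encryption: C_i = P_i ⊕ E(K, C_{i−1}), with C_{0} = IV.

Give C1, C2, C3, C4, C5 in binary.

C1: E(K, 0b1010) = 0b1110; 0b1011 ⊕ 0b1110 = 0b0101.
C2: E(K, 0b0101) = 0b1001; 0b1110 ⊕ 0b1001 = 0b0111.
C3: E(K, 0b0111) = 0b1011; 0b1000 ⊕ 0b1011 = 0b0011.
C4: E(K, 0b0011) = 0b0111; 0b0010 ⊕ 0b0111 = 0b0101.
C5: E(K, 0b0101) = 0b1001; 0b1010 ⊕ 0b1001 = 0b0011.

C1 = 0b0101, C2 = 0b0111, C3 = 0b0011, C4 = 0b0101, C5 = 0b0011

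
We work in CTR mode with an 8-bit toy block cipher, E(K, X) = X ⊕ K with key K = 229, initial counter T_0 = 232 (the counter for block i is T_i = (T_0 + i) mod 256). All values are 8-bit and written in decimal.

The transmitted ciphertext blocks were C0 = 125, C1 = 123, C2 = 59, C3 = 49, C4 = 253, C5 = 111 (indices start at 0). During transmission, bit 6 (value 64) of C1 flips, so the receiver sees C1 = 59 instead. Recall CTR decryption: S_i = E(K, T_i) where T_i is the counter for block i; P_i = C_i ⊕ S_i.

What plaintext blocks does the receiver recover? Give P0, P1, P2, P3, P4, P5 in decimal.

Only C1 changed, to 59. In CTR, a change in C_i flips the same bit in P_i only; the keystream is unaffected. Decrypting the received ciphertext:
P0: T = 232, S = E(K, T) = 13; 125 ⊕ 13 = 112.
P1: T = 233, S = E(K, T) = 12; 59 ⊕ 12 = 55.
P2: T = 234, S = E(K, T) = 15; 59 ⊕ 15 = 52.
P3: T = 235, S = E(K, T) = 14; 49 ⊕ 14 = 63.
P4: T = 236, S = E(K, T) = 9; 253 ⊕ 9 = 244.
P5: T = 237, S = E(K, T) = 8; 111 ⊕ 8 = 103.
Blocks that differ from the original plaintext: P1.

P0 = 112, P1 = 55, P2 = 52, P3 = 63, P4 = 244, P5 = 103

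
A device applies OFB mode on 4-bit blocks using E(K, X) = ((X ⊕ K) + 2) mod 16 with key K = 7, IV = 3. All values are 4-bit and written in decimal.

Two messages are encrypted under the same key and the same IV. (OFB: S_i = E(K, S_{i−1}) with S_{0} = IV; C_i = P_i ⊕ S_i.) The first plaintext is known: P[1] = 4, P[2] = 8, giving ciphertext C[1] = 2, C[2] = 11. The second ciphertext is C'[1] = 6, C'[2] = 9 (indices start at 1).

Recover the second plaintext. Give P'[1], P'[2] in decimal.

In OFB with a reused IV, both messages share the same keystream S_i, so C_i ⊕ C'_i = P_i ⊕ P'_i and thus P'_i = P_i ⊕ C_i ⊕ C'_i.
P'[1]: 4 ⊕ 2 ⊕ 6 = 0.
P'[2]: 8 ⊕ 11 ⊕ 9 = 10.

P'[1] = 0, P'[2] = 10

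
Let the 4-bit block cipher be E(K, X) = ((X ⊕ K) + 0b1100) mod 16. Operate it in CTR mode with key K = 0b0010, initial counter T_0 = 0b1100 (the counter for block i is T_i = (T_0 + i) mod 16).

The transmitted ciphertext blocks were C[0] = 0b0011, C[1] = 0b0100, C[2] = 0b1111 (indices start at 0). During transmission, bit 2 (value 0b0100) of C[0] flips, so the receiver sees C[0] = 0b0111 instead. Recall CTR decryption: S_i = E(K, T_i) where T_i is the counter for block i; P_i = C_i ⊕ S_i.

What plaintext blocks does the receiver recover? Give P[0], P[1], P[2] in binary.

Only C[0] changed, to 0b0111. In CTR, a change in C_i flips the same bit in P_i only; the keystream is unaffected. Decrypting the received ciphertext:
P[0]: T = 0b1100, S = E(K, T) = 0b1010; 0b0111 ⊕ 0b1010 = 0b1101.
P[1]: T = 0b1101, S = E(K, T) = 0b1011; 0b0100 ⊕ 0b1011 = 0b1111.
P[2]: T = 0b1110, S = E(K, T) = 0b1000; 0b1111 ⊕ 0b1000 = 0b0111.
Blocks that differ from the original plaintext: P[0].

P[0] = 0b1101, P[1] = 0b1111, P[2] = 0b0111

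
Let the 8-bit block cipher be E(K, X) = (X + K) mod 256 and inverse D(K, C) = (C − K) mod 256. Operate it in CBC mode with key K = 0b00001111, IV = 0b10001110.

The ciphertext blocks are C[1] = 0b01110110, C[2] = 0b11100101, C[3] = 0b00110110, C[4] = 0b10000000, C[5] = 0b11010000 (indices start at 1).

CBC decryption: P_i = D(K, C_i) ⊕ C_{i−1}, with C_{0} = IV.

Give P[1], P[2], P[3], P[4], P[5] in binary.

P[1]: D(K, 0b01110110) = 0b01100111; 0b01100111 ⊕ 0b10001110 = 0b11101001.
P[2]: D(K, 0b11100101) = 0b11010110; 0b11010110 ⊕ 0b01110110 = 0b10100000.
P[3]: D(K, 0b00110110) = 0b00100111; 0b00100111 ⊕ 0b11100101 = 0b11000010.
P[4]: D(K, 0b10000000) = 0b01110001; 0b01110001 ⊕ 0b00110110 = 0b01000111.
P[5]: D(K, 0b11010000) = 0b11000001; 0b11000001 ⊕ 0b10000000 = 0b01000001.

P[1] = 0b11101001, P[2] = 0b10100000, P[3] = 0b11000010, P[4] = 0b01000111, P[5] = 0b01000001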